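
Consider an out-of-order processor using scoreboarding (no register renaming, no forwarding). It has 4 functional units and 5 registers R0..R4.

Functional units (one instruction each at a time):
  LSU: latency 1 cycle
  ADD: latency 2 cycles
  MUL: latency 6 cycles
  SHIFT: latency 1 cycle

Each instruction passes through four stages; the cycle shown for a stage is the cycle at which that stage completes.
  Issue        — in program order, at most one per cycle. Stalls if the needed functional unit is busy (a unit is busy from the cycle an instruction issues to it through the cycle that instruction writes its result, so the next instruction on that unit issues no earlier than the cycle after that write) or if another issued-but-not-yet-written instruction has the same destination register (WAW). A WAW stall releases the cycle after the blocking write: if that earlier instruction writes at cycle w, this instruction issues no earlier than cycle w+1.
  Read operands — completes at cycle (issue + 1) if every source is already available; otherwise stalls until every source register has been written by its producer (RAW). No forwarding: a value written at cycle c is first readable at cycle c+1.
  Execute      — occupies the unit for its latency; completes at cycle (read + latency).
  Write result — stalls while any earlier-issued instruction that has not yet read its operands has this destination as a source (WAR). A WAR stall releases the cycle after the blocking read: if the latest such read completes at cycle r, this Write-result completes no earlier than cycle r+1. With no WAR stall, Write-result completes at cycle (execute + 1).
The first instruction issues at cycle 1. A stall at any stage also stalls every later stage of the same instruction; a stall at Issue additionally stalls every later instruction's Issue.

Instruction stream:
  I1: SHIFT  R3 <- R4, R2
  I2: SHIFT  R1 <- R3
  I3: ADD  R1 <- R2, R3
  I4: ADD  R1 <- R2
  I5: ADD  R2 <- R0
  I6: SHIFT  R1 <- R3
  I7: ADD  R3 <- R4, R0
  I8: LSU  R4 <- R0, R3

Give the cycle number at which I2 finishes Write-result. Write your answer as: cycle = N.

cycle = 8

[I1] 1/2/3/4
[I2] 5/6/7/8  (struct: SHIFT busy until I1 writes@4)
[I3] 9/10/12/13  (WAW R1: wait I2 write@8)
[I4] 14/15/17/18  (struct: ADD busy until I3 writes@13)
[I5] 19/20/22/23  (struct: ADD busy until I4 writes@18)
[I6] 20/21/22/23
[I7] 24/25/27/28  (struct: ADD busy until I5 writes@23)
[I8] 25/29/30/31  (RAW R3: wait I7 write@28)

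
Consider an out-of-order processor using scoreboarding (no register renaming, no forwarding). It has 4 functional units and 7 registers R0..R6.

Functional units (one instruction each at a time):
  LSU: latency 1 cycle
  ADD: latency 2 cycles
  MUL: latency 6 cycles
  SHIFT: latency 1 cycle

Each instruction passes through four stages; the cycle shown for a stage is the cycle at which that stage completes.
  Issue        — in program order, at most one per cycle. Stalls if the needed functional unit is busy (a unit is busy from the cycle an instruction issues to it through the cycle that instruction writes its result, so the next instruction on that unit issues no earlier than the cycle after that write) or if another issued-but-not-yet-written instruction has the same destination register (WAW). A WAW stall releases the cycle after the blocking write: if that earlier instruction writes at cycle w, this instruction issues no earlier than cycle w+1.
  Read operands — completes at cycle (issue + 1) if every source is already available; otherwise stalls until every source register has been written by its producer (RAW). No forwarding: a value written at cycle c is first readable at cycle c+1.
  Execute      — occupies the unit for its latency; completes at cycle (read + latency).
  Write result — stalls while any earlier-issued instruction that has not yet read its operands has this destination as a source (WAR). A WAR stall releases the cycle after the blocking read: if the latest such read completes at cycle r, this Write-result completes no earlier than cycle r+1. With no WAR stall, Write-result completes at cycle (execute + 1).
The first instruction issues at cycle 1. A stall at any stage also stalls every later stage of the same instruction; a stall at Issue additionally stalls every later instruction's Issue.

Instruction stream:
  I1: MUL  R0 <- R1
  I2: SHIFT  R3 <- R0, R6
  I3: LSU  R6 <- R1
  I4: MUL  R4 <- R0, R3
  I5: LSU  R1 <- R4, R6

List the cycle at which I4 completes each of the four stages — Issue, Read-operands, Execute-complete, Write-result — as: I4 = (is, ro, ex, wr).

I4 = (10, 13, 19, 20)

I1  is:1  ro:2  ex:8  wr:9
I2  is:2  ro:10  ex:11  wr:12  — RAW R0: wait I1 write@9
I3  is:3  ro:4  ex:5  wr:11  — WAR R6: wait I2 read@10
I4  is:10  ro:13  ex:19  wr:20  — struct: MUL busy until I1 writes@9, RAW R3: wait I2 write@12
I5  is:12  ro:21  ex:22  wr:23  — struct: LSU busy until I3 writes@11, RAW R4: wait I4 write@20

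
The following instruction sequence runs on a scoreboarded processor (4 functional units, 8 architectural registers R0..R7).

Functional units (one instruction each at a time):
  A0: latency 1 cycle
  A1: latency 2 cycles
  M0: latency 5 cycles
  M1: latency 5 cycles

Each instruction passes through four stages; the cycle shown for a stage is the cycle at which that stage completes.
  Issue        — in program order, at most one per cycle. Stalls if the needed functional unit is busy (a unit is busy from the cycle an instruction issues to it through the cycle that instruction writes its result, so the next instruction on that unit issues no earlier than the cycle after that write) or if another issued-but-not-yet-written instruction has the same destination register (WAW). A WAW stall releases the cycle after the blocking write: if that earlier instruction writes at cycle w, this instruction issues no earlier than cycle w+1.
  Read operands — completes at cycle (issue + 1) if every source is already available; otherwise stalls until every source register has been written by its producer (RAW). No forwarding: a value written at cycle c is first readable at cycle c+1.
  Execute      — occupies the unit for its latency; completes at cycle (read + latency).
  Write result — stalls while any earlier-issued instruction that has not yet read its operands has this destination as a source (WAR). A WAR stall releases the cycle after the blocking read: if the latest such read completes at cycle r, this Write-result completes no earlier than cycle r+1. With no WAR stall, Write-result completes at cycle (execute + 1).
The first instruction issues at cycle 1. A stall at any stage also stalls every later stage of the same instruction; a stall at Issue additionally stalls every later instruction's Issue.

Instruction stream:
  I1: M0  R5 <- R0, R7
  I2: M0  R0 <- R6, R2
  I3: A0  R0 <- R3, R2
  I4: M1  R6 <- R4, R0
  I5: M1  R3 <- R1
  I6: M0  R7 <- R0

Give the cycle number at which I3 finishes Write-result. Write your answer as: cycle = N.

cycle = 20

t=1  issue I1 (M0)
t=2  I1 read-ops
t=7  I1 finished on M0
t=8  I1→R5
t=9  issue I2 (M0)
t=10  I2 read-ops
t=15  I2 finished on M0
t=16  I2→R0
t=17  issue I3 (A0)
t=18  I3 read-ops; issue I4 (M1)
t=19  I3 finished on A0
t=20  I3→R0
t=21  I4 read-ops
t=26  I4 finished on M1
t=27  I4→R6
t=28  issue I5 (M1)
t=29  I5 read-ops; issue I6 (M0)
t=30  I6 read-ops
t=34  I5 finished on M1
t=35  I5→R3; I6 finished on M0
t=36  I6→R7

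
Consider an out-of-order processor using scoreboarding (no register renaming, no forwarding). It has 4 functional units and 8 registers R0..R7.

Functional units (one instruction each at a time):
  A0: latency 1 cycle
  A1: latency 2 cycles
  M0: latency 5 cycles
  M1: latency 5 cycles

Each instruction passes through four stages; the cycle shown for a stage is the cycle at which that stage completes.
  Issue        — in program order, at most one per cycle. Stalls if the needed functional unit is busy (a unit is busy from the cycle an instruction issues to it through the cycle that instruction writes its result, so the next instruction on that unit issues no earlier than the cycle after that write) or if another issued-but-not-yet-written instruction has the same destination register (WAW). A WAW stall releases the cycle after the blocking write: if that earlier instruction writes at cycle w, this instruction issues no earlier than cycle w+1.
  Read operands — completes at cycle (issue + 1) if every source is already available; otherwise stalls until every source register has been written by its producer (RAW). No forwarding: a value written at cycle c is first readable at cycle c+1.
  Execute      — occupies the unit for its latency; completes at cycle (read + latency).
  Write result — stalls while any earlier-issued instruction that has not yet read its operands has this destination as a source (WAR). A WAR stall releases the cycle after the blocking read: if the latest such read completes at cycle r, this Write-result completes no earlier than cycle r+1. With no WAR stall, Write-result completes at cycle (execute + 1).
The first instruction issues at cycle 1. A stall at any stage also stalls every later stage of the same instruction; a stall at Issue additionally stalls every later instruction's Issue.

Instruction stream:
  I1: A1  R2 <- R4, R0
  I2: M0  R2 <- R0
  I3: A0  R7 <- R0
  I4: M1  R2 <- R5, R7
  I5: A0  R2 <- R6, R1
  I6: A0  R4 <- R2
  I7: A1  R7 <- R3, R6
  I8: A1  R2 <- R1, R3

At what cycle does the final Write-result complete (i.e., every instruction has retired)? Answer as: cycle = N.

t=1  I1 dispatched to A1
t=2  I1 operands ready
t=4  I1 complete
t=5  R2←I1
t=6  I2 dispatched to M0
t=7  I2 operands ready; I3 dispatched to A0
t=8  I3 operands ready
t=9  I3 complete
t=10  R7←I3
t=12  I2 complete
t=13  R2←I2
t=14  I4 dispatched to M1
t=15  I4 operands ready
t=20  I4 complete
t=21  R2←I4
t=22  I5 dispatched to A0
t=23  I5 operands ready
t=24  I5 complete
t=25  R2←I5
t=26  I6 dispatched to A0
t=27  I6 operands ready; I7 dispatched to A1
t=28  I6 complete; I7 operands ready
t=29  R4←I6
t=30  I7 complete
t=31  R7←I7
t=32  I8 dispatched to A1
t=33  I8 operands ready
t=35  I8 complete
t=36  R2←I8

cycle = 36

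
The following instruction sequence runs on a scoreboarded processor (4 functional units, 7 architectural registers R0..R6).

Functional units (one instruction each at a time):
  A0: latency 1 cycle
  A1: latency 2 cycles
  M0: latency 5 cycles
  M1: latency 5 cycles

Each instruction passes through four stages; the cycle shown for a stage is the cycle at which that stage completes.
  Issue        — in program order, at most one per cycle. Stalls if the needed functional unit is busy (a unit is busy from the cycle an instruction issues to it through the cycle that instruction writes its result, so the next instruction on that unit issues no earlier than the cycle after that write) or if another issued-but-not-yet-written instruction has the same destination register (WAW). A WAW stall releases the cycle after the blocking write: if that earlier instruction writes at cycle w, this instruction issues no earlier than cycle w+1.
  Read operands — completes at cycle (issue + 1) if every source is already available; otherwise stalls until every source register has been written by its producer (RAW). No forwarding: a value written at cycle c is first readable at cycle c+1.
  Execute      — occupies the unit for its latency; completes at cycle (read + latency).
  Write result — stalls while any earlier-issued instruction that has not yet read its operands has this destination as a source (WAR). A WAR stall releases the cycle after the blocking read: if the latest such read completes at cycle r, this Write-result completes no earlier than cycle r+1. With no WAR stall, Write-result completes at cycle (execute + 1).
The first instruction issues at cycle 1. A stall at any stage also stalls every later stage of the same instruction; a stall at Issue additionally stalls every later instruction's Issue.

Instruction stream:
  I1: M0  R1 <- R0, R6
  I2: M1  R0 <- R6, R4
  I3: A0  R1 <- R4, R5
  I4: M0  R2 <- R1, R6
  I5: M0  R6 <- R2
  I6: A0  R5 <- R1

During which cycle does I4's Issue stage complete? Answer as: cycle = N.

cycle = 10

[1] issue I1 (M0)
[2] I1 read-ops, issue I2 (M1)
[3] I2 read-ops
[7] I1 finished on M0
[8] I1→R1, I2 finished on M1
[9] I2→R0, issue I3 (A0)
[10] I3 read-ops, issue I4 (M0)
[11] I3 finished on A0
[12] I3→R1
[13] I4 read-ops
[18] I4 finished on M0
[19] I4→R2
[20] issue I5 (M0)
[21] I5 read-ops, issue I6 (A0)
[22] I6 read-ops
[23] I6 finished on A0
[24] I6→R5
[26] I5 finished on M0
[27] I5→R6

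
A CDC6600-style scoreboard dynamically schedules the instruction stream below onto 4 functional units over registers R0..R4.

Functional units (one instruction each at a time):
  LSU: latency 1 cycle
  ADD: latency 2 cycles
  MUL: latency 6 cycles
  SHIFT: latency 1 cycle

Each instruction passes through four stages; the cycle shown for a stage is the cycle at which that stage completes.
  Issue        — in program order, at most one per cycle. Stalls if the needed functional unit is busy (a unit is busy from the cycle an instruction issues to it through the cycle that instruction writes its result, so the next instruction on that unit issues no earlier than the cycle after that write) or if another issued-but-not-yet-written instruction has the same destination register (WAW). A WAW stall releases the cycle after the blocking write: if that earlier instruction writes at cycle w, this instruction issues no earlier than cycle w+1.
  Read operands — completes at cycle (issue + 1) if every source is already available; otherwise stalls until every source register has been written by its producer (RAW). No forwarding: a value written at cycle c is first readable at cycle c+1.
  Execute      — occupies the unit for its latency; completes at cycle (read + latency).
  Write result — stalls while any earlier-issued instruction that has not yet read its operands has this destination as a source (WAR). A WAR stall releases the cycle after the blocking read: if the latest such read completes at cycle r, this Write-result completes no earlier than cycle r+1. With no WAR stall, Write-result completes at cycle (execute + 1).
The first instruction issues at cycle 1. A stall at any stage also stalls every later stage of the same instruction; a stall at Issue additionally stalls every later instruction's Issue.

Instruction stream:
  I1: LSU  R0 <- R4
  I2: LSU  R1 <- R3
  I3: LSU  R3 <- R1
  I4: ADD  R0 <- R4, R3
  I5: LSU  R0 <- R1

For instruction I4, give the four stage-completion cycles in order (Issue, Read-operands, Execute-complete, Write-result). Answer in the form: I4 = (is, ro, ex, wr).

I4 = (10, 13, 15, 16)

[1] issue I1 (LSU)
[2] I1 read-ops
[3] I1 finished on LSU
[4] I1→R0
[5] issue I2 (LSU)
[6] I2 read-ops
[7] I2 finished on LSU
[8] I2→R1
[9] issue I3 (LSU)
[10] I3 read-ops; issue I4 (ADD)
[11] I3 finished on LSU
[12] I3→R3
[13] I4 read-ops
[15] I4 finished on ADD
[16] I4→R0
[17] issue I5 (LSU)
[18] I5 read-ops
[19] I5 finished on LSU
[20] I5→R0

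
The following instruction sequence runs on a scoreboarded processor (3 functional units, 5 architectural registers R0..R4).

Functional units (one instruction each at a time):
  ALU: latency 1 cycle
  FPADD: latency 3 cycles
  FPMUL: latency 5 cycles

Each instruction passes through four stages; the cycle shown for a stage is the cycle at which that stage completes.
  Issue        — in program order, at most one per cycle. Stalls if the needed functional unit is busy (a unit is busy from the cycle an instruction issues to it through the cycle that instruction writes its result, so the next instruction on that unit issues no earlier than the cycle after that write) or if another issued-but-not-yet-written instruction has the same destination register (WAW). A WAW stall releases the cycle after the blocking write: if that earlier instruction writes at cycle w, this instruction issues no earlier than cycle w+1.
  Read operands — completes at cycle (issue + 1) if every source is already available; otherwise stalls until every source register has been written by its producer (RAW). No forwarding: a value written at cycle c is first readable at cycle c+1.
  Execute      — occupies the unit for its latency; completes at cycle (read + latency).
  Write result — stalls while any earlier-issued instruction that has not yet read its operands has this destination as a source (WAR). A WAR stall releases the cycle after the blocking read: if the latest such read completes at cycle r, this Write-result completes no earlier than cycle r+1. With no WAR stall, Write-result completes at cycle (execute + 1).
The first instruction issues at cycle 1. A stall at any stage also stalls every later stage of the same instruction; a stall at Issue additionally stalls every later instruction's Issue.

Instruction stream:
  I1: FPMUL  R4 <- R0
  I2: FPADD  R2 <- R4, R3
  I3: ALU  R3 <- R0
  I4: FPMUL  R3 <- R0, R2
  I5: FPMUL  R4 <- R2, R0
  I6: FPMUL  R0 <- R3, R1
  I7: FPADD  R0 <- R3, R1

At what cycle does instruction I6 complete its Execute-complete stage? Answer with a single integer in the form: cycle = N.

cycle = 35

1) issue 1, read 2, done 7, write 8
2) issue 2, read 9, done 12, write 13  <RAW R4: wait I1 write@8>
3) issue 3, read 4, done 5, write 10  <WAR R3: wait I2 read@9>
4) issue 11, read 14, done 19, write 20  <WAW R3: wait I3 write@10 / RAW R2: wait I2 write@13>
5) issue 21, read 22, done 27, write 28  <struct: FPMUL busy until I4 writes@20>
6) issue 29, read 30, done 35, write 36  <struct: FPMUL busy until I5 writes@28>
7) issue 37, read 38, done 41, write 42  <WAW R0: wait I6 write@36>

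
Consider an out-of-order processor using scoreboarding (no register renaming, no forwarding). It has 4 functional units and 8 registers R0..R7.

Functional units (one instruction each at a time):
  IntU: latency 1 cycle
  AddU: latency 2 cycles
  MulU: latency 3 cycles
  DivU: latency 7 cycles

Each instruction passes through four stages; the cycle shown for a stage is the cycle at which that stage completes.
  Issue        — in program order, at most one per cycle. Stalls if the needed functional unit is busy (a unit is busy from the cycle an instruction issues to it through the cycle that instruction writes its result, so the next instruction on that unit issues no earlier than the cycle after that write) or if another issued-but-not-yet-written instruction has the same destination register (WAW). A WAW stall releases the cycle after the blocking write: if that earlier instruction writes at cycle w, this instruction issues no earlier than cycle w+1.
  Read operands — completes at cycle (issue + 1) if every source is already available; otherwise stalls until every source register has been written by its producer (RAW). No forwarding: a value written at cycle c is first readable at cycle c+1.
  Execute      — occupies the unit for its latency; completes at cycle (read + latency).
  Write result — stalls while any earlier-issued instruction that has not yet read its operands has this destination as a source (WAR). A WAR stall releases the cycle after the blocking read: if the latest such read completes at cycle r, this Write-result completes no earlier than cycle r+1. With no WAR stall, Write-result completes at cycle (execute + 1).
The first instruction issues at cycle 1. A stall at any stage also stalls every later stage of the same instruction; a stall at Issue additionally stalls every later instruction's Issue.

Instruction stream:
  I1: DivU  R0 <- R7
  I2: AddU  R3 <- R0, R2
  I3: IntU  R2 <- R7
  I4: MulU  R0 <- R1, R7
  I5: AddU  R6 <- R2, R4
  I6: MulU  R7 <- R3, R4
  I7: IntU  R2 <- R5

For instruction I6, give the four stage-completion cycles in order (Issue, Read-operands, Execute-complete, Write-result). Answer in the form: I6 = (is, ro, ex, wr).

[1] issue I1 (DivU)
[2] I1 read-ops; issue I2 (AddU)
[3] issue I3 (IntU)
[4] I3 read-ops
[5] I3 finished on IntU
[9] I1 finished on DivU
[10] I1→R0
[11] I2 read-ops; issue I4 (MulU)
[12] I3→R2; I4 read-ops
[13] I2 finished on AddU
[14] I2→R3
[15] I4 finished on MulU; issue I5 (AddU)
[16] I4→R0; I5 read-ops
[17] issue I6 (MulU)
[18] I5 finished on AddU; I6 read-ops; issue I7 (IntU)
[19] I5→R6; I7 read-ops
[20] I7 finished on IntU
[21] I6 finished on MulU; I7→R2
[22] I6→R7

I6 = (17, 18, 21, 22)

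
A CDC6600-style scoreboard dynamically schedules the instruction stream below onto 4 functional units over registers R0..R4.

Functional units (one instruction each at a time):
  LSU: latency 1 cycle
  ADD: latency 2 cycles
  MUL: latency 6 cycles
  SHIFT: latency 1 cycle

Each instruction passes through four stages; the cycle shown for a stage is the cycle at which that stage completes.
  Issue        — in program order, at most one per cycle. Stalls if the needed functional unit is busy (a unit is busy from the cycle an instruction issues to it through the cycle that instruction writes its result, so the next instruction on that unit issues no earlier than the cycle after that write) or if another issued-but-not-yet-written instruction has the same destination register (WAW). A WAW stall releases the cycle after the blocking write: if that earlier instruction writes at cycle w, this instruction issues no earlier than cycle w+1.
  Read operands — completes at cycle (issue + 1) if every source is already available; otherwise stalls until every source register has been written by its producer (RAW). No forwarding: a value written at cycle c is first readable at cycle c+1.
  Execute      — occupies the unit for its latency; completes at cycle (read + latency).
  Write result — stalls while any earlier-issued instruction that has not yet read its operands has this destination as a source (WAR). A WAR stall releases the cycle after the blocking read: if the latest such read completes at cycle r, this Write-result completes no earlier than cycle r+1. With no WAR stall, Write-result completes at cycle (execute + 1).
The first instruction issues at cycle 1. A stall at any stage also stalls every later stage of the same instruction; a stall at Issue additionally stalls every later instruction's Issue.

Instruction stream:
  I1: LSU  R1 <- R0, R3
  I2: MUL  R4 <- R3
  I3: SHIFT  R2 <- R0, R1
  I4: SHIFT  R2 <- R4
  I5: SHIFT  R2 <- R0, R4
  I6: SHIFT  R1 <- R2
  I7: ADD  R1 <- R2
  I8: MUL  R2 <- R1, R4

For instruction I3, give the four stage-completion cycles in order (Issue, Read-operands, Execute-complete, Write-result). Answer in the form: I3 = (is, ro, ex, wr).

I3 = (3, 5, 6, 7)

I1: IS=1 RO=2 EX=3 WR=4
I2: IS=2 RO=3 EX=9 WR=10
I3: IS=3 RO=5 EX=6 WR=7  [RAW R1: wait I1 write@4]
I4: IS=8 RO=11 EX=12 WR=13  [struct: SHIFT busy until I3 writes@7; RAW R4: wait I2 write@10]
I5: IS=14 RO=15 EX=16 WR=17  [struct: SHIFT busy until I4 writes@13]
I6: IS=18 RO=19 EX=20 WR=21  [struct: SHIFT busy until I5 writes@17]
I7: IS=22 RO=23 EX=25 WR=26  [WAW R1: wait I6 write@21]
I8: IS=23 RO=27 EX=33 WR=34  [RAW R1: wait I7 write@26]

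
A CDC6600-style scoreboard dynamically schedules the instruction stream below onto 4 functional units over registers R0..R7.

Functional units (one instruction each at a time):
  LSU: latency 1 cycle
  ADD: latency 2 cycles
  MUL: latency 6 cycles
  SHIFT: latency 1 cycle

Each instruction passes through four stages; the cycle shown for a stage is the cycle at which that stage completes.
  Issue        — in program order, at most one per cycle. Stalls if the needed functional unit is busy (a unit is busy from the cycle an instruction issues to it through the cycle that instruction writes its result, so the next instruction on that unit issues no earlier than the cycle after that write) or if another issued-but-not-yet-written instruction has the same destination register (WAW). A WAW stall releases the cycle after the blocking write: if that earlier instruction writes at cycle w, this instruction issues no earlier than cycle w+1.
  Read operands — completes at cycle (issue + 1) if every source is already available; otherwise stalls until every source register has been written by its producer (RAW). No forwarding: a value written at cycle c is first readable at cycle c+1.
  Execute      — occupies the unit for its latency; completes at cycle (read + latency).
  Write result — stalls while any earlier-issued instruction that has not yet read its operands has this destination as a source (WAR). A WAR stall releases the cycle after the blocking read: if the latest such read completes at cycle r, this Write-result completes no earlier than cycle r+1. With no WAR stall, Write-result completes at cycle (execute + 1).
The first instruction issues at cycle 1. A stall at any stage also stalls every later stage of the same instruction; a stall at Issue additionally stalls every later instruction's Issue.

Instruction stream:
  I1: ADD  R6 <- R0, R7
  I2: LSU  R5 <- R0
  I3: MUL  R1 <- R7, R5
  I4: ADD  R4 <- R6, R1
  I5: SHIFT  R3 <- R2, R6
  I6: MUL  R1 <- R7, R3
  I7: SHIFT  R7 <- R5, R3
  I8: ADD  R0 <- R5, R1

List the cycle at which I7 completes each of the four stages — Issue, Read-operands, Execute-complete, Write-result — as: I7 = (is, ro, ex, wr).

1) issue 1, read 2, done 4, write 5
2) issue 2, read 3, done 4, write 5
3) issue 3, read 6, done 12, write 13  <RAW R5: wait I2 write@5>
4) issue 6, read 14, done 16, write 17  <struct: ADD busy until I1 writes@5 / RAW R1: wait I3 write@13>
5) issue 7, read 8, done 9, write 10
6) issue 14, read 15, done 21, write 22  <struct: MUL busy until I3 writes@13>
7) issue 15, read 16, done 17, write 18
8) issue 18, read 23, done 25, write 26  <struct: ADD busy until I4 writes@17 / RAW R1: wait I6 write@22>

I7 = (15, 16, 17, 18)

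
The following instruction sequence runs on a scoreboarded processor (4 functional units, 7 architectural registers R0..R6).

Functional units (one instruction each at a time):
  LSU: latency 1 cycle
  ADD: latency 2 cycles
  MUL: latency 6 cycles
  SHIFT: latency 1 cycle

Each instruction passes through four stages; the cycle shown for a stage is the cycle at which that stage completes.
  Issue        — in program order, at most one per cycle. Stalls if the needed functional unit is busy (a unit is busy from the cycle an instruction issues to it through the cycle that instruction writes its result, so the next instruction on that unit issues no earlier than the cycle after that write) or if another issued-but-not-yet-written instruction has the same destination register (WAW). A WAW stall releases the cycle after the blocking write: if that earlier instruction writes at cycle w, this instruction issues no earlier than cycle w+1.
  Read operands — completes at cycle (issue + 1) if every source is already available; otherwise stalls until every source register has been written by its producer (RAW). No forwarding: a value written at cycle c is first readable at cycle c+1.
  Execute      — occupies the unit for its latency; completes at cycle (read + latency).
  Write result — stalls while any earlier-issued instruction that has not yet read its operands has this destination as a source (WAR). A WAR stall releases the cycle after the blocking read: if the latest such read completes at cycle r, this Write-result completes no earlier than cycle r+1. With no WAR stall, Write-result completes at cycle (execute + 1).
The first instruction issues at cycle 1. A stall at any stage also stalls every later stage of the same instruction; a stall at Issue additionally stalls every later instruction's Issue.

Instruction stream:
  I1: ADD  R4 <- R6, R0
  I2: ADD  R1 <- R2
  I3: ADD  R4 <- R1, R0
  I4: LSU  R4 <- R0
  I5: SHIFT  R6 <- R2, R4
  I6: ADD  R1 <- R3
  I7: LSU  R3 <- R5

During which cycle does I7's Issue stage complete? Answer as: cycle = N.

cycle = 20

c1: issue I1 (ADD)
c2: I1 read-ops
c4: I1 finished on ADD
c5: I1→R4
c6: issue I2 (ADD)
c7: I2 read-ops
c9: I2 finished on ADD
c10: I2→R1
c11: issue I3 (ADD)
c12: I3 read-ops
c14: I3 finished on ADD
c15: I3→R4
c16: issue I4 (LSU)
c17: I4 read-ops · issue I5 (SHIFT)
c18: I4 finished on LSU · issue I6 (ADD)
c19: I4→R4 · I6 read-ops
c20: I5 read-ops · issue I7 (LSU)
c21: I5 finished on SHIFT · I6 finished on ADD · I7 read-ops
c22: I5→R6 · I6→R1 · I7 finished on LSU
c23: I7→R3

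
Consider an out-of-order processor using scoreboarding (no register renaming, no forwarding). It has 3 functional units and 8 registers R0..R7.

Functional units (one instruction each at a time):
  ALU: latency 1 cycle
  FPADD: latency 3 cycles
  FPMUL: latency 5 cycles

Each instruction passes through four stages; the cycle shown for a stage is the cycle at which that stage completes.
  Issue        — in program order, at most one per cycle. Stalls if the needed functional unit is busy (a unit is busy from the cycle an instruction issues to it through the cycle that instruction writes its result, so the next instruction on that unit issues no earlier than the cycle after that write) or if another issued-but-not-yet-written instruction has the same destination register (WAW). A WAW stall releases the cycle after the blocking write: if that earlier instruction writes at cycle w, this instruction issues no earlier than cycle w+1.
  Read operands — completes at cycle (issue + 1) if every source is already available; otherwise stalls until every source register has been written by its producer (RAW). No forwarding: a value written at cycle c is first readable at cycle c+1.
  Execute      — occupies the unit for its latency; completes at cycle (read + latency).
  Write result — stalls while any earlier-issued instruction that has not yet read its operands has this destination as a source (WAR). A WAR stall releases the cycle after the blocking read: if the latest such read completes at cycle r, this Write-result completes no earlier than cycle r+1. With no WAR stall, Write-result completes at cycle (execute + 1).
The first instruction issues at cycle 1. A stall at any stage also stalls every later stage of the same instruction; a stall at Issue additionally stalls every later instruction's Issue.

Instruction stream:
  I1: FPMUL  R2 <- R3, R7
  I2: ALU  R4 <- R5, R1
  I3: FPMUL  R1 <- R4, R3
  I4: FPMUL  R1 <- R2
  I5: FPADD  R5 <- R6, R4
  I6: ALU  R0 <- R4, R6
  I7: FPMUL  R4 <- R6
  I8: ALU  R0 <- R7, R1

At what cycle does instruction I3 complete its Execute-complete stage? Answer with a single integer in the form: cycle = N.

[1] I1 issues→FPMUL
[2] I1 reads, I2 issues→ALU
[3] I2 reads
[4] I2 exec-done
[5] I2 writes R4
[7] I1 exec-done
[8] I1 writes R2
[9] I3 issues→FPMUL
[10] I3 reads
[15] I3 exec-done
[16] I3 writes R1
[17] I4 issues→FPMUL
[18] I4 reads, I5 issues→FPADD
[19] I5 reads, I6 issues→ALU
[20] I6 reads
[21] I6 exec-done
[22] I5 exec-done, I6 writes R0
[23] I4 exec-done, I5 writes R5
[24] I4 writes R1
[25] I7 issues→FPMUL
[26] I7 reads, I8 issues→ALU
[27] I8 reads
[28] I8 exec-done
[29] I8 writes R0
[31] I7 exec-done
[32] I7 writes R4

cycle = 15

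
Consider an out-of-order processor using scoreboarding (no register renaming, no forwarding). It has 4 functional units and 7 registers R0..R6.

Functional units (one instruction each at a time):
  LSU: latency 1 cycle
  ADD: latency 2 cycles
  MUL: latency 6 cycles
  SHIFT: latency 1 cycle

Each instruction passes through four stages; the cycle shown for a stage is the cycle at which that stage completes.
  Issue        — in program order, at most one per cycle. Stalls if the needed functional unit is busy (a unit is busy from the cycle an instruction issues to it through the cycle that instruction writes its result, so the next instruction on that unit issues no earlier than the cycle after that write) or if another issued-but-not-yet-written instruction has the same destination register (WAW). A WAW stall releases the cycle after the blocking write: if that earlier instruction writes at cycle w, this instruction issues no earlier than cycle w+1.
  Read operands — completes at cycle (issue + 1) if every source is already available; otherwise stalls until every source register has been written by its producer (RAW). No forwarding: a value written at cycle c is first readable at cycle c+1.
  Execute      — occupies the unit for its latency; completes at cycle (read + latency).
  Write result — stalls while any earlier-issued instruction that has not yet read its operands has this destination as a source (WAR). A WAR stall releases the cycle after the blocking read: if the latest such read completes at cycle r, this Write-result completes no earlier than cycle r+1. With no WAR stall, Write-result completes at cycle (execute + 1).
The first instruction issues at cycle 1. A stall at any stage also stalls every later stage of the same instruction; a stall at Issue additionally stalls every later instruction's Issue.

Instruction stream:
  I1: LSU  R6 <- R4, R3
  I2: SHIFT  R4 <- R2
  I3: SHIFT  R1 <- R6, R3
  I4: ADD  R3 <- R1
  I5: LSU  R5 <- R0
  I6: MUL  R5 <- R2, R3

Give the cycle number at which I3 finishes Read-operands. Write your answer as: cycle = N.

[1] I1→LSU
[2] I1 RO, I2→SHIFT
[3] I1 EX, I2 RO
[4] I1 WR R6, I2 EX
[5] I2 WR R4
[6] I3→SHIFT
[7] I3 RO, I4→ADD
[8] I3 EX, I5→LSU
[9] I3 WR R1, I5 RO
[10] I4 RO, I5 EX
[11] I5 WR R5
[12] I4 EX, I6→MUL
[13] I4 WR R3
[14] I6 RO
[20] I6 EX
[21] I6 WR R5

cycle = 7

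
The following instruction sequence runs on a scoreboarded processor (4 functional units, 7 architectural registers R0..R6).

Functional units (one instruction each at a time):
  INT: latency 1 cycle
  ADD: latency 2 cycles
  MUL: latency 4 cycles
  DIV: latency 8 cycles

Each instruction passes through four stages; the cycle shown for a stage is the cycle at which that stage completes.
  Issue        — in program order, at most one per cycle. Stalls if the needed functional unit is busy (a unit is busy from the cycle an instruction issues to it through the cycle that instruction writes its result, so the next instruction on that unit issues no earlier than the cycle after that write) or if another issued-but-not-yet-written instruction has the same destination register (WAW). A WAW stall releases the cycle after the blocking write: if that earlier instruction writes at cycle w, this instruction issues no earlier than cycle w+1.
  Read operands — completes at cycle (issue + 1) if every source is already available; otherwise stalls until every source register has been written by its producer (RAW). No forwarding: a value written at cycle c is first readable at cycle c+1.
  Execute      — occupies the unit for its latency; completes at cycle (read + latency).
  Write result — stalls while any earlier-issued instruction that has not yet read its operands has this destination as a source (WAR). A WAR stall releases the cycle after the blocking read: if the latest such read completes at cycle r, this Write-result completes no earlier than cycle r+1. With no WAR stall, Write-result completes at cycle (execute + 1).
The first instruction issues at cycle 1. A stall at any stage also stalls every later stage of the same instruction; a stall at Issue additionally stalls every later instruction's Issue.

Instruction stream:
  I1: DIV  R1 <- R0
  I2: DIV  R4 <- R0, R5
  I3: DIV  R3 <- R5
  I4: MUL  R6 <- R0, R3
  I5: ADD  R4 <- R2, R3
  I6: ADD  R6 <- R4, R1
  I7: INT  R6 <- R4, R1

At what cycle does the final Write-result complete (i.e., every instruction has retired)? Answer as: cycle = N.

cycle = 48

t=1  issue I1 (DIV)
t=2  I1 read-ops
t=10  I1 finished on DIV
t=11  I1→R1
t=12  issue I2 (DIV)
t=13  I2 read-ops
t=21  I2 finished on DIV
t=22  I2→R4
t=23  issue I3 (DIV)
t=24  I3 read-ops | issue I4 (MUL)
t=25  issue I5 (ADD)
t=32  I3 finished on DIV
t=33  I3→R3
t=34  I4 read-ops | I5 read-ops
t=36  I5 finished on ADD
t=37  I5→R4
t=38  I4 finished on MUL
t=39  I4→R6
t=40  issue I6 (ADD)
t=41  I6 read-ops
t=43  I6 finished on ADD
t=44  I6→R6
t=45  issue I7 (INT)
t=46  I7 read-ops
t=47  I7 finished on INT
t=48  I7→R6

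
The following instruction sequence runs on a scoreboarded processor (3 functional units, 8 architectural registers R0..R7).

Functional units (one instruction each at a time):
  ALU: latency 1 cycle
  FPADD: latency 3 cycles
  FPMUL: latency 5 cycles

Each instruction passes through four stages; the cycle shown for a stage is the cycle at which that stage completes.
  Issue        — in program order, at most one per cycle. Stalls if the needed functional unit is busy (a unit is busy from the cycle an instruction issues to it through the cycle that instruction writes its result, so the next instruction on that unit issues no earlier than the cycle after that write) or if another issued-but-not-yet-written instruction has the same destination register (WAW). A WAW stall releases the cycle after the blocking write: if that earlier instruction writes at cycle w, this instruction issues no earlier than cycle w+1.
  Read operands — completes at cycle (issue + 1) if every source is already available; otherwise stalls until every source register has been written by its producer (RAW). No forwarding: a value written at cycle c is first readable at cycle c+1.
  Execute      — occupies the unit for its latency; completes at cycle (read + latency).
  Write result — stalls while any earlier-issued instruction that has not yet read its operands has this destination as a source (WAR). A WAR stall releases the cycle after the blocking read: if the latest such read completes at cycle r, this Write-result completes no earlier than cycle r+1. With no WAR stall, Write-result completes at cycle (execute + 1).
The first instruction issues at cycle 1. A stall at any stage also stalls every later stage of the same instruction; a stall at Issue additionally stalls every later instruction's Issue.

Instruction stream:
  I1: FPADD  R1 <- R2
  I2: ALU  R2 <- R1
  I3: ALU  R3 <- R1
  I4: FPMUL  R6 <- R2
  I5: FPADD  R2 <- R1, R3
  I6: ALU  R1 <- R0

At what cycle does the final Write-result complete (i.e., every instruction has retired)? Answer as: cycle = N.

t=1  issue I1 (FPADD)
t=2  I1 read-ops | issue I2 (ALU)
t=5  I1 finished on FPADD
t=6  I1→R1
t=7  I2 read-ops
t=8  I2 finished on ALU
t=9  I2→R2
t=10  issue I3 (ALU)
t=11  I3 read-ops | issue I4 (FPMUL)
t=12  I3 finished on ALU | I4 read-ops | issue I5 (FPADD)
t=13  I3→R3
t=14  I5 read-ops | issue I6 (ALU)
t=15  I6 read-ops
t=16  I6 finished on ALU
t=17  I4 finished on FPMUL | I5 finished on FPADD | I6→R1
t=18  I4→R6 | I5→R2

cycle = 18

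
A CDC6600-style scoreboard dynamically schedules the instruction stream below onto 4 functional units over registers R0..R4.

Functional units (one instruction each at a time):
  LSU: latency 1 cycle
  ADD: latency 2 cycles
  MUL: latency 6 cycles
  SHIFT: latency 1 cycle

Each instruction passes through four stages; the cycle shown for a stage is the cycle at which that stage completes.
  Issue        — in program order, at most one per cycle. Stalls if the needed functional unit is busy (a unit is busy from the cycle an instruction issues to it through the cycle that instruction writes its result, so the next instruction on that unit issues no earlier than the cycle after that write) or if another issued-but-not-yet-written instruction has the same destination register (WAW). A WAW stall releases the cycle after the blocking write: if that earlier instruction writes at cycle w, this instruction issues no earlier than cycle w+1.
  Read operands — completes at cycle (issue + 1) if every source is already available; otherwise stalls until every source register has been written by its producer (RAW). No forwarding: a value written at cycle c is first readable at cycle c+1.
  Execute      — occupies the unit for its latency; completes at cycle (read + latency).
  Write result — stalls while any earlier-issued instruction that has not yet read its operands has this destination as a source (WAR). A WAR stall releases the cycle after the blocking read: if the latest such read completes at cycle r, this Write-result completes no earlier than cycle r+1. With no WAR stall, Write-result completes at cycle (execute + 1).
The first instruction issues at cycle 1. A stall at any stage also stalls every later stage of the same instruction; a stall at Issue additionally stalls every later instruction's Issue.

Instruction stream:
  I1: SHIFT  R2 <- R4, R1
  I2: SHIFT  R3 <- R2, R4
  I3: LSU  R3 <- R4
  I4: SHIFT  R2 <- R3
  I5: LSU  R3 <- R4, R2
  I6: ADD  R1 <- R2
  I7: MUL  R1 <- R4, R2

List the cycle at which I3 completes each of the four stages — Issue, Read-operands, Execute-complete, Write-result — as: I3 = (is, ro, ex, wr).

I3 = (9, 10, 11, 12)

[I1] 1/2/3/4
[I2] 5/6/7/8  (struct: SHIFT busy until I1 writes@4)
[I3] 9/10/11/12  (WAW R3: wait I2 write@8)
[I4] 10/13/14/15  (RAW R3: wait I3 write@12)
[I5] 13/16/17/18  (struct: LSU busy until I3 writes@12; RAW R2: wait I4 write@15)
[I6] 14/16/18/19  (RAW R2: wait I4 write@15)
[I7] 20/21/27/28  (WAW R1: wait I6 write@19)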